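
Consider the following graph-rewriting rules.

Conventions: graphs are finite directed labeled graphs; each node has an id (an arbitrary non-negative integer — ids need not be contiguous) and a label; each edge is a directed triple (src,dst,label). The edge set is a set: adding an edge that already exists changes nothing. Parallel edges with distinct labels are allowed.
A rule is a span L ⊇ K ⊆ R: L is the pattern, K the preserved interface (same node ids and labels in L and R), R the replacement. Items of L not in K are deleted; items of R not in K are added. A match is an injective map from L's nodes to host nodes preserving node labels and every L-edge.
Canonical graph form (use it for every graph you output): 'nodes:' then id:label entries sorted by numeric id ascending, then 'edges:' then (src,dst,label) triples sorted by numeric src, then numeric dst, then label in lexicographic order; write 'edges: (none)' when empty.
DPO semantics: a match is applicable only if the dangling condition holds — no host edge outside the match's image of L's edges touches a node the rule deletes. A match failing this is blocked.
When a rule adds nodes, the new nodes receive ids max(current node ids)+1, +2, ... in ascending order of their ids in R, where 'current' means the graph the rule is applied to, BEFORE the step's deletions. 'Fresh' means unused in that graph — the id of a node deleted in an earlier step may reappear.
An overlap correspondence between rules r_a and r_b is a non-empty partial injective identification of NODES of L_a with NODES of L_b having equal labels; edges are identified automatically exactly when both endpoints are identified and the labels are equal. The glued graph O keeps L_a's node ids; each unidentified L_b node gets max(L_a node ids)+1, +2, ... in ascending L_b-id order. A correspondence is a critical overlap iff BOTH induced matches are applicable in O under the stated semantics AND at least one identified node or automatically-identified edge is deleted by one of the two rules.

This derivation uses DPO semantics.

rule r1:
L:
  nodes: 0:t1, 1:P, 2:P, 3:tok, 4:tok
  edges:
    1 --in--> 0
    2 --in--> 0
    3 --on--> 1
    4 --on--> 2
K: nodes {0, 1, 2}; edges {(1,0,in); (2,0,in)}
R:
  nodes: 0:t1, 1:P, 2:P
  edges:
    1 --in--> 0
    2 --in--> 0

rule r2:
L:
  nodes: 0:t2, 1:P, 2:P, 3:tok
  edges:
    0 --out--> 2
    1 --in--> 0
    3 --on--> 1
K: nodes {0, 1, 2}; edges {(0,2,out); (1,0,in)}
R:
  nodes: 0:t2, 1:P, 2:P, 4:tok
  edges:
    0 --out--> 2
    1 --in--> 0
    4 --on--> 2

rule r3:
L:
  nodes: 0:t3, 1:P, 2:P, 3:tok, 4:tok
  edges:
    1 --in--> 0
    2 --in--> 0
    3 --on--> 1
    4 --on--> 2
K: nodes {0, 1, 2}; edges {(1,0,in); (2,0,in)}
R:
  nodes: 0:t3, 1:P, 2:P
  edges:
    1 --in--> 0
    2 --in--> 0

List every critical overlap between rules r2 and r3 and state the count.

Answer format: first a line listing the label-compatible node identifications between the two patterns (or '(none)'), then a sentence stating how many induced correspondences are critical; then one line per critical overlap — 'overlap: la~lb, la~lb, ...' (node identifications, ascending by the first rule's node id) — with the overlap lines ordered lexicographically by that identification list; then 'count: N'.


label-compatible node identifications between L(r2) and L(r3): 1~1, 1~2, 2~1, 2~2, 3~3, 3~4
4 of the induced correspondences are critical overlaps of r2 and r3.
overlap: 1~1, 2~2, 3~3
overlap: 1~1, 3~3
overlap: 1~2, 2~1, 3~4
overlap: 1~2, 3~4
count: 4


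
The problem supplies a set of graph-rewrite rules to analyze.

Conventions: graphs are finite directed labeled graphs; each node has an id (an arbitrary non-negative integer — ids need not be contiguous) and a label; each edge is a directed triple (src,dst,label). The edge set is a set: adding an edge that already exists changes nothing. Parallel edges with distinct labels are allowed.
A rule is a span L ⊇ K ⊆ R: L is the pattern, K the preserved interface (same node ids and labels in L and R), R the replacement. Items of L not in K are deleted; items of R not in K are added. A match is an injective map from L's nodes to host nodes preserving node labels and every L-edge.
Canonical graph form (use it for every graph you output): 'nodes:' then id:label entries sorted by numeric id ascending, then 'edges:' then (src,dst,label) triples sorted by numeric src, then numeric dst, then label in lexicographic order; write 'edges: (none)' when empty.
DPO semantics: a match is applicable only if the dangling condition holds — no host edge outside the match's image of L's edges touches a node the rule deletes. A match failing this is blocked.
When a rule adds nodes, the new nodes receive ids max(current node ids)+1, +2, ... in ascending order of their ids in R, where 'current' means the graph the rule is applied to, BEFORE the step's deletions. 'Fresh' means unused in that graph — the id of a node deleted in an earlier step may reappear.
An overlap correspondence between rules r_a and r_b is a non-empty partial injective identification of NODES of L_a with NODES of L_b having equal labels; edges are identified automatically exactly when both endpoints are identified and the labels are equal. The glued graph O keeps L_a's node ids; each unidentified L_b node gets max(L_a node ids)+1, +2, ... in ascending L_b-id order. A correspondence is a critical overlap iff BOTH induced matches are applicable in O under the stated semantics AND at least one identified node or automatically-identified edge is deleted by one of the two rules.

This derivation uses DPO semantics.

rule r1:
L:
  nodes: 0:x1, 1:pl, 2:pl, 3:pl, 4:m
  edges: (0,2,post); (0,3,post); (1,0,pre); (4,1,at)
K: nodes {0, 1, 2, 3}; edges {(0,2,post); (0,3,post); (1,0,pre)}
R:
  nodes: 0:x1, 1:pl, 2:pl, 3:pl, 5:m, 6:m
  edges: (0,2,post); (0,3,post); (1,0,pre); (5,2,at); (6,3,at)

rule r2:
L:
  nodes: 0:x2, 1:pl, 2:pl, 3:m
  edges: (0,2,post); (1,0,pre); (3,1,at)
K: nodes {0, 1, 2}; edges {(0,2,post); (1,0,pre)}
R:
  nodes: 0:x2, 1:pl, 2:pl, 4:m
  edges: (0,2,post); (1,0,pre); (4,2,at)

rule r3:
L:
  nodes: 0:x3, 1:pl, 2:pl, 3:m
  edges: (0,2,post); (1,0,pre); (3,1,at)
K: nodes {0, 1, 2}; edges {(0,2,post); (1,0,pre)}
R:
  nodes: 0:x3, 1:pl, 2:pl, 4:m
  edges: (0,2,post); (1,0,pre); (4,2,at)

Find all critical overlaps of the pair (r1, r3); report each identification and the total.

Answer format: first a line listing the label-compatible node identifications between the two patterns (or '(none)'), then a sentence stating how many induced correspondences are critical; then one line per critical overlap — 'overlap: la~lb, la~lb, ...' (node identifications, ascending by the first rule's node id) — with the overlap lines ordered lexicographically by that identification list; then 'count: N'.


label-compatible node identifications between L(r1) and L(r3): 1~1, 1~2, 2~1, 2~2, 3~1, 3~2, 4~3
3 of the induced correspondences are critical overlaps of r1 and r3.
overlap: 1~1, 2~2, 4~3
overlap: 1~1, 3~2, 4~3
overlap: 1~1, 4~3
count: 3


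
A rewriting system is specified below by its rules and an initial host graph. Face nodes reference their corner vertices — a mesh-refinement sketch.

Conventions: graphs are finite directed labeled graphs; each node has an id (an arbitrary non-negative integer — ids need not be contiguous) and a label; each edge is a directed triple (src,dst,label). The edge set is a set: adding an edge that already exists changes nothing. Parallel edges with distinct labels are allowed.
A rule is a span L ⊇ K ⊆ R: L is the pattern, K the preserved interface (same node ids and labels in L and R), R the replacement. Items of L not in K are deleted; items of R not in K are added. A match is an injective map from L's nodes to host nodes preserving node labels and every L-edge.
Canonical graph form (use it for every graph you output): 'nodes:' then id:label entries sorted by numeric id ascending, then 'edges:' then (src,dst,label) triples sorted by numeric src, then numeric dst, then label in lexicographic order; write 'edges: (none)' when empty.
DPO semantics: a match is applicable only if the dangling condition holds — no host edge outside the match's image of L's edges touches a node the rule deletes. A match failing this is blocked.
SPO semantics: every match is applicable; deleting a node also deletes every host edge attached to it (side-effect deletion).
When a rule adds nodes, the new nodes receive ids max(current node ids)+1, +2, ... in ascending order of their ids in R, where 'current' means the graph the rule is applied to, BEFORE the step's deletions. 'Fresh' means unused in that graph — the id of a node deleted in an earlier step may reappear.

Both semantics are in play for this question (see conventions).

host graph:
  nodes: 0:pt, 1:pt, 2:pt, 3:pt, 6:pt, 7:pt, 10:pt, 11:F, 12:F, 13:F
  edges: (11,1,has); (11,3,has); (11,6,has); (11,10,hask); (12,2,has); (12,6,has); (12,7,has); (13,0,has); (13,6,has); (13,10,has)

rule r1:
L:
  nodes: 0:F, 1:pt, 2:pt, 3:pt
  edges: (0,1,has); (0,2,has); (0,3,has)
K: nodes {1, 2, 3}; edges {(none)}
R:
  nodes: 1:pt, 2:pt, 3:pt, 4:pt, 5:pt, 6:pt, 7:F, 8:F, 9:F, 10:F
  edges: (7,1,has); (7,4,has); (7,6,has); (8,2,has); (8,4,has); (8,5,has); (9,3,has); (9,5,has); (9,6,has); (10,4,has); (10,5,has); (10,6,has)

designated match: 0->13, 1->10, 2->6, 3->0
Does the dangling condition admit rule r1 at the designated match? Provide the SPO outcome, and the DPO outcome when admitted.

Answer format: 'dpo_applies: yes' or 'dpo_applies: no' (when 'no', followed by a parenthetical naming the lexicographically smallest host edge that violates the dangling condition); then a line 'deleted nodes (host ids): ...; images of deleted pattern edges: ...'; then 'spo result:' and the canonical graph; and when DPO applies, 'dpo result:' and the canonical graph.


dpo_applies: yes
deleted nodes (host ids): 13; images of deleted pattern edges: (13,0,has); (13,6,has); (13,10,has)
spo result:
nodes: 0:pt, 1:pt, 2:pt, 3:pt, 6:pt, 7:pt, 10:pt, 11:F, 12:F, 14:pt, 15:pt, 16:pt, 17:F, 18:F, 19:F, 20:F
edges: (11,1,has); (11,3,has); (11,6,has); (11,10,hask); (12,2,has); (12,6,has); (12,7,has); (17,10,has); (17,14,has); (17,16,has); (18,6,has); (18,14,has); (18,15,has); (19,0,has); (19,15,has); (19,16,has); (20,14,has); (20,15,has); (20,16,has)
dpo result:
nodes: 0:pt, 1:pt, 2:pt, 3:pt, 6:pt, 7:pt, 10:pt, 11:F, 12:F, 14:pt, 15:pt, 16:pt, 17:F, 18:F, 19:F, 20:F
edges: (11,1,has); (11,3,has); (11,6,has); (11,10,hask); (12,2,has); (12,6,has); (12,7,has); (17,10,has); (17,14,has); (17,16,has); (18,6,has); (18,14,has); (18,15,has); (19,0,has); (19,15,has); (19,16,has); (20,14,has); (20,15,has); (20,16,has)


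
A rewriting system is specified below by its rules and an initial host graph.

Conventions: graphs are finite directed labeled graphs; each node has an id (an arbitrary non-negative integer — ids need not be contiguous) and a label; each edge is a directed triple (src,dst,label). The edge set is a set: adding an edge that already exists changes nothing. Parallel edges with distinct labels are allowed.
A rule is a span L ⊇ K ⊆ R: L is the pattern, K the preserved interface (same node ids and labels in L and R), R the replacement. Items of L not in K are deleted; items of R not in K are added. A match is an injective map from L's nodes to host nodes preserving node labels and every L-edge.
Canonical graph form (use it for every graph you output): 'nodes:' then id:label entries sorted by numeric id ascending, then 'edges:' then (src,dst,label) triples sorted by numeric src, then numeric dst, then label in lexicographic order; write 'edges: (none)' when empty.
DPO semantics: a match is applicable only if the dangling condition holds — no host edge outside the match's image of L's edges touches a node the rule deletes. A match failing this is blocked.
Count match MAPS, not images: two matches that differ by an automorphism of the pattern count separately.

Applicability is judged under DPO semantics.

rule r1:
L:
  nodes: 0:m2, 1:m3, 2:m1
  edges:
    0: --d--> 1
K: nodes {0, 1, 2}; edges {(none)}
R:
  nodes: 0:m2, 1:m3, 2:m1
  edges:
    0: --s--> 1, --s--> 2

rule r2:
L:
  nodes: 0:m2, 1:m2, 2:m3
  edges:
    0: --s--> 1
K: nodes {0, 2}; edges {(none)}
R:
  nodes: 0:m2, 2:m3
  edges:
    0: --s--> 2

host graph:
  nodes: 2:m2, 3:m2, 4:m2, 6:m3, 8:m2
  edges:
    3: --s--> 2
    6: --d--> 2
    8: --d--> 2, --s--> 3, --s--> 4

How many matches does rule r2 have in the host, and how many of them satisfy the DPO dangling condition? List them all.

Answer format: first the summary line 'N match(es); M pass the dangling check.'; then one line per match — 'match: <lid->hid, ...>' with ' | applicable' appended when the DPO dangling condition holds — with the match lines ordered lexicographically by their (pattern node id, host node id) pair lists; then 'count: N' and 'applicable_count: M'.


3 match(es); 1 pass the dangling check.
match: 0->3, 1->2, 2->6
match: 0->8, 1->3, 2->6
match: 0->8, 1->4, 2->6 | applicable
count: 3
applicable_count: 1


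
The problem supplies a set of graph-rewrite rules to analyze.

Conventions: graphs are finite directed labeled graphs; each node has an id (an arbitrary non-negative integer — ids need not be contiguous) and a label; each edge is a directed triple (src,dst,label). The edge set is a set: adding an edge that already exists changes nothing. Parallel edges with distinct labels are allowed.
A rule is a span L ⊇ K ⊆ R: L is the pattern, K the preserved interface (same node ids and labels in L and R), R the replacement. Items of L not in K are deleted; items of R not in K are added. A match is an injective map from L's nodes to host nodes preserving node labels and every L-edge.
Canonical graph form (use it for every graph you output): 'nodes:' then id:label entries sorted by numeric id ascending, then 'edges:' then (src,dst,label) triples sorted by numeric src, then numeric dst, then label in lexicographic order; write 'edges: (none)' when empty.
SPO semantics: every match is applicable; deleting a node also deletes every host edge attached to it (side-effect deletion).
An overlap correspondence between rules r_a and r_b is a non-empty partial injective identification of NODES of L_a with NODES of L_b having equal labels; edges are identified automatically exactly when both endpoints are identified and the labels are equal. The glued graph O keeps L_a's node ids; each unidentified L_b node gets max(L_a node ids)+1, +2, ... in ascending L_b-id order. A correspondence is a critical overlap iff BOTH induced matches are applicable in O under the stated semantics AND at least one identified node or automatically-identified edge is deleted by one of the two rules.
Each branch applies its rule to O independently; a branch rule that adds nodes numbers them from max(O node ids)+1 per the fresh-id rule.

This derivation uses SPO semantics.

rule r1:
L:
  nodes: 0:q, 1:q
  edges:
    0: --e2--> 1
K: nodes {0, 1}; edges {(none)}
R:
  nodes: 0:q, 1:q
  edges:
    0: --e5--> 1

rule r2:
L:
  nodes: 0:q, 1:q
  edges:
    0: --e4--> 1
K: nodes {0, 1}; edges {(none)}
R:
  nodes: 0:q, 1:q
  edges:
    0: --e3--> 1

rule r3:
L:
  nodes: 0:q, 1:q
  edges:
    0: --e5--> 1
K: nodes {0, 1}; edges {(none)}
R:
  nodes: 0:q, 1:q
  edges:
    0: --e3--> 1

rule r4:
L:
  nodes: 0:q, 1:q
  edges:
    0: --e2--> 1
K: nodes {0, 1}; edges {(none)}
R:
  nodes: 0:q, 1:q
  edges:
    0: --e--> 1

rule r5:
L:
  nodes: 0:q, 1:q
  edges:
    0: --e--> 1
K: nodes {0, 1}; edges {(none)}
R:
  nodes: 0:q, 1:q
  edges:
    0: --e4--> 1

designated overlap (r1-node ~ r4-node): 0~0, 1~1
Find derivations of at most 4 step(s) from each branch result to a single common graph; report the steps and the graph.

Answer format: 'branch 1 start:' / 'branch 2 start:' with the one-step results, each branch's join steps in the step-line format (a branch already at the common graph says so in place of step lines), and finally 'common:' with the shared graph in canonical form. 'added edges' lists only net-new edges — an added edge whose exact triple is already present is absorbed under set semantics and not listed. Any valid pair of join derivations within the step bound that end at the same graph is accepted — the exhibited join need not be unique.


branch 1 start:
nodes: 0:q, 1:q
edges: (0,1,e5)
branch 2 start:
nodes: 0:q, 1:q
edges: (0,1,e)
branch 1 step 1: rule r3; match: 0->0, 1->1; deleted nodes (none); deleted edges (0,1,e5); added nodes (none); added edges (0,1,e3); result: nodes: 0:q, 1:q edges: (0,1,e3)
branch 2 step 1: rule r5; match: 0->0, 1->1; deleted nodes (none); deleted edges (0,1,e); added nodes (none); added edges (0,1,e4); result: nodes: 0:q, 1:q edges: (0,1,e4)
branch 2 step 2: rule r2; match: 0->0, 1->1; deleted nodes (none); deleted edges (0,1,e4); added nodes (none); added edges (0,1,e3); result: nodes: 0:q, 1:q edges: (0,1,e3)
common:
nodes: 0:q, 1:q
edges: (0,1,e3)


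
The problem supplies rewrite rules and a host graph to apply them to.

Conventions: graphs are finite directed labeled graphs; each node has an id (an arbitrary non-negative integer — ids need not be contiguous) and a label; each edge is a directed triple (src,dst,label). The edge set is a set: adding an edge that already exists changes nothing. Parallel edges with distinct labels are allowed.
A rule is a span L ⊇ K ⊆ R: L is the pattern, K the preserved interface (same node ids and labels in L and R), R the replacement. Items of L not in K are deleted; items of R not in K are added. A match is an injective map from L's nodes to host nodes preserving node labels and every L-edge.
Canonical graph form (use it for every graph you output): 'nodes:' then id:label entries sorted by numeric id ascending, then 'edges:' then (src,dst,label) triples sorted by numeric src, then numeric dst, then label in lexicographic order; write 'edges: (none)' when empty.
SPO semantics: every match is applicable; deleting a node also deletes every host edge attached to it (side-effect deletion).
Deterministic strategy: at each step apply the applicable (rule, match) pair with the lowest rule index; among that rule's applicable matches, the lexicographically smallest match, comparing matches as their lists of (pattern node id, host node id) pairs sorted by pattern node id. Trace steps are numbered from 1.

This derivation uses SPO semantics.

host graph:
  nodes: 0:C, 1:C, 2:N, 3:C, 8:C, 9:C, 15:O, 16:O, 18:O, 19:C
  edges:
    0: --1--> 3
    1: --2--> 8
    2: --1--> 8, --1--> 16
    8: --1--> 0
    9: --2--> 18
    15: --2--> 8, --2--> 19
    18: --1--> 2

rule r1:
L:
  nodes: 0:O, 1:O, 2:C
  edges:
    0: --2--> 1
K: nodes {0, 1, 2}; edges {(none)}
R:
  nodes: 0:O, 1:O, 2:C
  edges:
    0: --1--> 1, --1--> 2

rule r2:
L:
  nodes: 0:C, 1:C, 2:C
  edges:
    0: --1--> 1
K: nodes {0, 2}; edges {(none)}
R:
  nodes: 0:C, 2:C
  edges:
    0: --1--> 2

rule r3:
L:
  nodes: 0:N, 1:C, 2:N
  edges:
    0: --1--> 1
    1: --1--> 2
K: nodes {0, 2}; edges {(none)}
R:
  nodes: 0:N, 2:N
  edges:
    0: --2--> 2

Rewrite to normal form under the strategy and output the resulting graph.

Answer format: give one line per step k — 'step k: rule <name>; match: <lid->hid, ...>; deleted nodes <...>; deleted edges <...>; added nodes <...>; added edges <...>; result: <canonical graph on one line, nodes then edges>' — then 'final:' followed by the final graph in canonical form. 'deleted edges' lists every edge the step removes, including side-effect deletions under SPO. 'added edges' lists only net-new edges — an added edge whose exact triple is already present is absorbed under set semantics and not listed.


step 1: rule r2; match: 0->0, 1->3, 2->1; deleted nodes 3; deleted edges (0,3,1); added nodes (none); added edges (0,1,1); result: nodes: 0:C, 1:C, 2:N, 8:C, 9:C, 15:O, 16:O, 18:O, 19:C edges: (0,1,1); (1,8,2); (2,8,1); (2,16,1); (8,0,1); (9,18,2); (15,8,2); (15,19,2); (18,2,1)
step 2: rule r2; match: 0->0, 1->1, 2->8; deleted nodes 1; deleted edges (0,1,1); (1,8,2); added nodes (none); added edges (0,8,1); result: nodes: 0:C, 2:N, 8:C, 9:C, 15:O, 16:O, 18:O, 19:C edges: (0,8,1); (2,8,1); (2,16,1); (8,0,1); (9,18,2); (15,8,2); (15,19,2); (18,2,1)
step 3: rule r2; match: 0->0, 1->8, 2->9; deleted nodes 8; deleted edges (0,8,1); (2,8,1); (8,0,1); (15,8,2); added nodes (none); added edges (0,9,1); result: nodes: 0:C, 2:N, 9:C, 15:O, 16:O, 18:O, 19:C edges: (0,9,1); (2,16,1); (9,18,2); (15,19,2); (18,2,1)
step 4: rule r2; match: 0->0, 1->9, 2->19; deleted nodes 9; deleted edges (0,9,1); (9,18,2); added nodes (none); added edges (0,19,1); result: nodes: 0:C, 2:N, 15:O, 16:O, 18:O, 19:C edges: (0,19,1); (2,16,1); (15,19,2); (18,2,1)
final:
nodes: 0:C, 2:N, 15:O, 16:O, 18:O, 19:C
edges: (0,19,1); (2,16,1); (15,19,2); (18,2,1)


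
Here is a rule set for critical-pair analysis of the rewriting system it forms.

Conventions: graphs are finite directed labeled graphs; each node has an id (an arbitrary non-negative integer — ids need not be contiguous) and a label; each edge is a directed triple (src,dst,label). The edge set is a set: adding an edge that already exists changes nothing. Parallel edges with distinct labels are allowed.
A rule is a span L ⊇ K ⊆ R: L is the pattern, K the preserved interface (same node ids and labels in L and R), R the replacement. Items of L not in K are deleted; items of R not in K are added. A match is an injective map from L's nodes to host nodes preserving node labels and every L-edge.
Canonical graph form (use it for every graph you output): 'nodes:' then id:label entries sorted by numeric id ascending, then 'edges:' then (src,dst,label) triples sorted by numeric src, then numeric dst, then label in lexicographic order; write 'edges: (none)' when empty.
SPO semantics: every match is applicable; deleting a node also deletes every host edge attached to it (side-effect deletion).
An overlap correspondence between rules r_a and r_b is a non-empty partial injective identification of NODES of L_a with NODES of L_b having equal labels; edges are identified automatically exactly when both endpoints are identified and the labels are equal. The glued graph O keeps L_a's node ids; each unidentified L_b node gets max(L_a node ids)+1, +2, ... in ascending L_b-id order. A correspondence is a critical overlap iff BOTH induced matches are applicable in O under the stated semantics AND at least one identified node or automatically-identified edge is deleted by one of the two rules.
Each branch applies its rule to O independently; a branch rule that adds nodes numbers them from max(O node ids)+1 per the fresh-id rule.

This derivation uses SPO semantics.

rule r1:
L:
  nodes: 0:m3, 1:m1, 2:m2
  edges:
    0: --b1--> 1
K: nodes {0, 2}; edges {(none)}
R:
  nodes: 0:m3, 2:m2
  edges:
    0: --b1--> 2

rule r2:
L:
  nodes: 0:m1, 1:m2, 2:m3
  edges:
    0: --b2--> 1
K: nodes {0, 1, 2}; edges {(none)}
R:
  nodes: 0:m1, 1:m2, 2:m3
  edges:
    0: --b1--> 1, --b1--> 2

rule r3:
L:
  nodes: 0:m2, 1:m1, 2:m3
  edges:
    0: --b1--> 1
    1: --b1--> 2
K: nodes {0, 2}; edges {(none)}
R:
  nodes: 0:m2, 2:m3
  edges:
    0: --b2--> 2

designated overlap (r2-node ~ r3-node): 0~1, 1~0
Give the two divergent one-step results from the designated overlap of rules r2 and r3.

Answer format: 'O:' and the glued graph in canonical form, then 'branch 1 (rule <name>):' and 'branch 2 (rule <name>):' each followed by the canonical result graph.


O:
nodes: 0:m1, 1:m2, 2:m3, 3:m3
edges: (0,1,b2); (0,3,b1); (1,0,b1)
branch 1 (rule r2):
nodes: 0:m1, 1:m2, 2:m3, 3:m3
edges: (0,1,b1); (0,2,b1); (0,3,b1); (1,0,b1)
branch 2 (rule r3):
nodes: 1:m2, 2:m3, 3:m3
edges: (1,3,b2)


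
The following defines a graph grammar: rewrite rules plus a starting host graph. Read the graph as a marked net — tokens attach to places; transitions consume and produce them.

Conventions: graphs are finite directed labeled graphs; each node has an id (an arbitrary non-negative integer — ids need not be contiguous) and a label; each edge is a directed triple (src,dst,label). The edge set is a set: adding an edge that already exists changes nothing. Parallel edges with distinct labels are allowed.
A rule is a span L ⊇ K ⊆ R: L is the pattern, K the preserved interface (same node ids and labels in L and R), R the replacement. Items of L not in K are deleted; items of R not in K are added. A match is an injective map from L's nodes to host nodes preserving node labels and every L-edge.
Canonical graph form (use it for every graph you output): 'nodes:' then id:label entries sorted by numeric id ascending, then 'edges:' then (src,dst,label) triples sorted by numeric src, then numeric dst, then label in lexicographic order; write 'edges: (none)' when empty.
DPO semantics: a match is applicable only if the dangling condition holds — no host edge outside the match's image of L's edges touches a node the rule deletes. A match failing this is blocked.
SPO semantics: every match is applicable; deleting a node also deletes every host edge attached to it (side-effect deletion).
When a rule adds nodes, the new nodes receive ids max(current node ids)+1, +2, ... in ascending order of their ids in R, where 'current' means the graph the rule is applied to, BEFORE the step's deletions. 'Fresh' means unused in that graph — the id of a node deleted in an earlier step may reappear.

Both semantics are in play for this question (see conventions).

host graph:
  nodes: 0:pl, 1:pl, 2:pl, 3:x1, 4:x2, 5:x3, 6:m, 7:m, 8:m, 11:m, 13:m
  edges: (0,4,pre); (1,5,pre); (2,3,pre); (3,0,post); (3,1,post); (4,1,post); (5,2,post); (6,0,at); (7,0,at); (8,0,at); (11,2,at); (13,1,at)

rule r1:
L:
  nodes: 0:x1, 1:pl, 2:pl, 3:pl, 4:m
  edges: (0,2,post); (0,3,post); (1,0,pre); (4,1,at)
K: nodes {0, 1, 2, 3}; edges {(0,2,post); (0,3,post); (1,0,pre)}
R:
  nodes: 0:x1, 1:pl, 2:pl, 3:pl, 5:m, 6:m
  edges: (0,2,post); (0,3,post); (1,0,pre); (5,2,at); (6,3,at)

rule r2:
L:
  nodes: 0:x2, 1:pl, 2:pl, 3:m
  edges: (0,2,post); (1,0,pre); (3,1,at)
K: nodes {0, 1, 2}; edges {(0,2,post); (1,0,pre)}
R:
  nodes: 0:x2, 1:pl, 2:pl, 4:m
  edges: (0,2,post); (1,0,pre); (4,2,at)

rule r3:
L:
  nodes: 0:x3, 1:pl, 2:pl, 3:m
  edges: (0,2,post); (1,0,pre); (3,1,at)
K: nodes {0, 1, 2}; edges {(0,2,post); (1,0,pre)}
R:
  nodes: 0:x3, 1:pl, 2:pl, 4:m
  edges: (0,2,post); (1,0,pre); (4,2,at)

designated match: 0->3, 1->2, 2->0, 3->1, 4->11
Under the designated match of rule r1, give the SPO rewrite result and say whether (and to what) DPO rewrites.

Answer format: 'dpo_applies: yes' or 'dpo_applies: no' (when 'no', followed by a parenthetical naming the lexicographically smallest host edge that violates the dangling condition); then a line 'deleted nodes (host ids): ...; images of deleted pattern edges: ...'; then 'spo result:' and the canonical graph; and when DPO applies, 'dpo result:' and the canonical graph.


dpo_applies: yes
deleted nodes (host ids): 11; images of deleted pattern edges: (11,2,at)
spo result:
nodes: 0:pl, 1:pl, 2:pl, 3:x1, 4:x2, 5:x3, 6:m, 7:m, 8:m, 13:m, 14:m, 15:m
edges: (0,4,pre); (1,5,pre); (2,3,pre); (3,0,post); (3,1,post); (4,1,post); (5,2,post); (6,0,at); (7,0,at); (8,0,at); (13,1,at); (14,0,at); (15,1,at)
dpo result:
nodes: 0:pl, 1:pl, 2:pl, 3:x1, 4:x2, 5:x3, 6:m, 7:m, 8:m, 13:m, 14:m, 15:m
edges: (0,4,pre); (1,5,pre); (2,3,pre); (3,0,post); (3,1,post); (4,1,post); (5,2,post); (6,0,at); (7,0,at); (8,0,at); (13,1,at); (14,0,at); (15,1,at)


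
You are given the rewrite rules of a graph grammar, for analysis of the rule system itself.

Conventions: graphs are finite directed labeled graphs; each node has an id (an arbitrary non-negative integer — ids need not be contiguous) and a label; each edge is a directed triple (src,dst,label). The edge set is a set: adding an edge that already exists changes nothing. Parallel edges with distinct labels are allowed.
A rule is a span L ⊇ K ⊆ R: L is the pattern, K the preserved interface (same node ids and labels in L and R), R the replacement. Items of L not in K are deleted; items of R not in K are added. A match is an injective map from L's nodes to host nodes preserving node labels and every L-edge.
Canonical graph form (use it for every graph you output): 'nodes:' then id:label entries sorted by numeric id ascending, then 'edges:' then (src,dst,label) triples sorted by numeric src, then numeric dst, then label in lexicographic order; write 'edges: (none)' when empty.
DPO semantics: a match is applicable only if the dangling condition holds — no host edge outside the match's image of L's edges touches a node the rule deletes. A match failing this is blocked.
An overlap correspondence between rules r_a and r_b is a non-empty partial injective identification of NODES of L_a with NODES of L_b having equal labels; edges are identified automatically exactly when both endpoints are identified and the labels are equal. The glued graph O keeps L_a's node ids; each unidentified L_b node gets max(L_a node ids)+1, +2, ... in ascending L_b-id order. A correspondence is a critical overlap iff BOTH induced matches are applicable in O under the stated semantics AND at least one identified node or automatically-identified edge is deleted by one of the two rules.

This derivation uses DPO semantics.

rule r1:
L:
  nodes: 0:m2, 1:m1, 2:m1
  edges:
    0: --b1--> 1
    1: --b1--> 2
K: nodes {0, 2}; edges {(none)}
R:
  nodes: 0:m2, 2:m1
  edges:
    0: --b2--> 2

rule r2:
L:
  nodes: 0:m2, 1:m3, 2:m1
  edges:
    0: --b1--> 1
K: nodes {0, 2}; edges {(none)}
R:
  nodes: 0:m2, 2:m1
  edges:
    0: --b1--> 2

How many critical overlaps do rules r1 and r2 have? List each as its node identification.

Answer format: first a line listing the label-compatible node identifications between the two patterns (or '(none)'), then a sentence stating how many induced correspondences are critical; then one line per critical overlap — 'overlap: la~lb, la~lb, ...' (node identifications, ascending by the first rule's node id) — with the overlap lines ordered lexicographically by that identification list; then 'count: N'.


label-compatible node identifications between L(r1) and L(r2): 0~0, 1~2, 2~2
2 of the induced correspondences are critical overlaps of r1 and r2.
overlap: 0~0, 1~2
overlap: 1~2
count: 2


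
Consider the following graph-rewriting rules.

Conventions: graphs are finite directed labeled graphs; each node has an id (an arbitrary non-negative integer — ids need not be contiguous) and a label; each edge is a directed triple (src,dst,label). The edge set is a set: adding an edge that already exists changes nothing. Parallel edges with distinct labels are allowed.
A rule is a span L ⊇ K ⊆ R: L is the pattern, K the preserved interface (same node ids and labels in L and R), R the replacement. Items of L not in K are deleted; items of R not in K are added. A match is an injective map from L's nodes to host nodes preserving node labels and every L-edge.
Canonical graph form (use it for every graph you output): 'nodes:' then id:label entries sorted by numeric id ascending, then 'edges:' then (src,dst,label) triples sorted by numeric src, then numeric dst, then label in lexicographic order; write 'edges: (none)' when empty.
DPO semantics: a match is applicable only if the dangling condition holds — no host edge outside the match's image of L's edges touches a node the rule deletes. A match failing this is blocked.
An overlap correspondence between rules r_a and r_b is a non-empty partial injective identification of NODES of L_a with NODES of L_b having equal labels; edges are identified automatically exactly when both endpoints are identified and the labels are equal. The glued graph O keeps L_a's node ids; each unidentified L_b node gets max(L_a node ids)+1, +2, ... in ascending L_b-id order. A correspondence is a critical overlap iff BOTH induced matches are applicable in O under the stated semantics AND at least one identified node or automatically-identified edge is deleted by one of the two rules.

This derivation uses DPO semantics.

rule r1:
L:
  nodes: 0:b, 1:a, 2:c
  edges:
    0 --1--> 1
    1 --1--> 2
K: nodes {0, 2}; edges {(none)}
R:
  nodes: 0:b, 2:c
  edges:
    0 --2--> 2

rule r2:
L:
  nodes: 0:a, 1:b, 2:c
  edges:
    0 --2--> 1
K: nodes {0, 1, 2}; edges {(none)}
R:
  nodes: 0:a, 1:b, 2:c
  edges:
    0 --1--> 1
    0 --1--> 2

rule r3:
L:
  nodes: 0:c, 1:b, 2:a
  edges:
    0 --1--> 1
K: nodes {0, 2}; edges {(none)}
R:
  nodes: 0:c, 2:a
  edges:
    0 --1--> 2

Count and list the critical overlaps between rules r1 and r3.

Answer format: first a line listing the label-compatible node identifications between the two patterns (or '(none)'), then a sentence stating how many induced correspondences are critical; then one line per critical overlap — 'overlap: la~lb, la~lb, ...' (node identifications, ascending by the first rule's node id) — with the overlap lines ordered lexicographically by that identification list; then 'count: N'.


label-compatible node identifications between L(r1) and L(r3): 0~1, 1~2, 2~0
2 of the induced correspondences are critical overlaps of r1 and r3.
overlap: 1~2
overlap: 1~2, 2~0
count: 2


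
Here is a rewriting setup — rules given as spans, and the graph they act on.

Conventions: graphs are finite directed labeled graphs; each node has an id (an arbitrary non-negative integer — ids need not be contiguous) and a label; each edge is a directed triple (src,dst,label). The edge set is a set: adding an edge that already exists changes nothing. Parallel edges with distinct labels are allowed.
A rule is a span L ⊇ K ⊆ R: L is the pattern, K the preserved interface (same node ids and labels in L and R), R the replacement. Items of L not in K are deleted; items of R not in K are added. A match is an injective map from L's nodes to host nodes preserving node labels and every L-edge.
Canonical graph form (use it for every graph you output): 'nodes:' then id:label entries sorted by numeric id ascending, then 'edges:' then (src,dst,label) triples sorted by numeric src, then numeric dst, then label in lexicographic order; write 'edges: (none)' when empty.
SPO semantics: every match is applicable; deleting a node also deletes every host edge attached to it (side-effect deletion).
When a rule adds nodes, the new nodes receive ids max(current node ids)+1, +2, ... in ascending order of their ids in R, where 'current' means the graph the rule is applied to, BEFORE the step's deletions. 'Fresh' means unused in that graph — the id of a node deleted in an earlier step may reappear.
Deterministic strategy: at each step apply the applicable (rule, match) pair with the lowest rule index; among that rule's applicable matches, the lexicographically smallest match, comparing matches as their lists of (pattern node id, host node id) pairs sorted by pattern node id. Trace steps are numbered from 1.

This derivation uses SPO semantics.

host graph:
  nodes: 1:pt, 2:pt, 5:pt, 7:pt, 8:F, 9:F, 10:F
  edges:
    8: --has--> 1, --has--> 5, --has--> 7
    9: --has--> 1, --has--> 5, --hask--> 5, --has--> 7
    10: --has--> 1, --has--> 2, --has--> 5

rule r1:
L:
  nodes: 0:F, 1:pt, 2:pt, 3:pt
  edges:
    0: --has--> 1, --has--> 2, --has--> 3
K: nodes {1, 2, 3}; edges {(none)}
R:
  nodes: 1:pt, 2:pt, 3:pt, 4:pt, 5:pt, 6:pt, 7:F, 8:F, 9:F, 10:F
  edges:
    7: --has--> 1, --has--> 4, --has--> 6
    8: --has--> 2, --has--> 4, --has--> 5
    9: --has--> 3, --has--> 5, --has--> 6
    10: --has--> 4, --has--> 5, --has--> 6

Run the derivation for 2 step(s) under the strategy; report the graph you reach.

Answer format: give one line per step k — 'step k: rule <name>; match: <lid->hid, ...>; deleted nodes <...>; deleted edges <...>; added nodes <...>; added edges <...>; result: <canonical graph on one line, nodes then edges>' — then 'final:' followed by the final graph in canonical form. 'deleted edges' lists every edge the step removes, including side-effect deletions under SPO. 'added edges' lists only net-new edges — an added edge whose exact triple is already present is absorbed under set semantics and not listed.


step 1: rule r1; match: 0->8, 1->1, 2->5, 3->7; deleted nodes 8; deleted edges (8,1,has); (8,5,has); (8,7,has); added nodes 11, 12, 13, 14, 15, 16, 17; added edges (14,1,has); (14,11,has); (14,13,has); (15,5,has); (15,11,has); (15,12,has); (16,7,has); (16,12,has); (16,13,has); (17,11,has); (17,12,has); (17,13,has); result: nodes: 1:pt, 2:pt, 5:pt, 7:pt, 9:F, 10:F, 11:pt, 12:pt, 13:pt, 14:F, 15:F, 16:F, 17:F edges: (9,1,has); (9,5,has); (9,5,hask); (9,7,has); (10,1,has); (10,2,has); (10,5,has); (14,1,has); (14,11,has); (14,13,has); (15,5,has); (15,11,has); (15,12,has); (16,7,has); (16,12,has); (16,13,has); (17,11,has); (17,12,has); (17,13,has)
step 2: rule r1; match: 0->9, 1->1, 2->5, 3->7; deleted nodes 9; deleted edges (9,1,has); (9,5,has); (9,5,hask); (9,7,has); added nodes 18, 19, 20, 21, 22, 23, 24; added edges (21,1,has); (21,18,has); (21,20,has); (22,5,has); (22,18,has); (22,19,has); (23,7,has); (23,19,has); (23,20,has); (24,18,has); (24,19,has); (24,20,has); result: nodes: 1:pt, 2:pt, 5:pt, 7:pt, 10:F, 11:pt, 12:pt, 13:pt, 14:F, 15:F, 16:F, 17:F, 18:pt, 19:pt, 20:pt, 21:F, 22:F, 23:F, 24:F edges: (10,1,has); (10,2,has); (10,5,has); (14,1,has); (14,11,has); (14,13,has); (15,5,has); (15,11,has); (15,12,has); (16,7,has); (16,12,has); (16,13,has); (17,11,has); (17,12,has); (17,13,has); (21,1,has); (21,18,has); (21,20,has); (22,5,has); (22,18,has); (22,19,has); (23,7,has); (23,19,has); (23,20,has); (24,18,has); (24,19,has); (24,20,has)
final:
nodes: 1:pt, 2:pt, 5:pt, 7:pt, 10:F, 11:pt, 12:pt, 13:pt, 14:F, 15:F, 16:F, 17:F, 18:pt, 19:pt, 20:pt, 21:F, 22:F, 23:F, 24:F
edges: (10,1,has); (10,2,has); (10,5,has); (14,1,has); (14,11,has); (14,13,has); (15,5,has); (15,11,has); (15,12,has); (16,7,has); (16,12,has); (16,13,has); (17,11,has); (17,12,has); (17,13,has); (21,1,has); (21,18,has); (21,20,has); (22,5,has); (22,18,has); (22,19,has); (23,7,has); (23,19,has); (23,20,has); (24,18,has); (24,19,has); (24,20,has)


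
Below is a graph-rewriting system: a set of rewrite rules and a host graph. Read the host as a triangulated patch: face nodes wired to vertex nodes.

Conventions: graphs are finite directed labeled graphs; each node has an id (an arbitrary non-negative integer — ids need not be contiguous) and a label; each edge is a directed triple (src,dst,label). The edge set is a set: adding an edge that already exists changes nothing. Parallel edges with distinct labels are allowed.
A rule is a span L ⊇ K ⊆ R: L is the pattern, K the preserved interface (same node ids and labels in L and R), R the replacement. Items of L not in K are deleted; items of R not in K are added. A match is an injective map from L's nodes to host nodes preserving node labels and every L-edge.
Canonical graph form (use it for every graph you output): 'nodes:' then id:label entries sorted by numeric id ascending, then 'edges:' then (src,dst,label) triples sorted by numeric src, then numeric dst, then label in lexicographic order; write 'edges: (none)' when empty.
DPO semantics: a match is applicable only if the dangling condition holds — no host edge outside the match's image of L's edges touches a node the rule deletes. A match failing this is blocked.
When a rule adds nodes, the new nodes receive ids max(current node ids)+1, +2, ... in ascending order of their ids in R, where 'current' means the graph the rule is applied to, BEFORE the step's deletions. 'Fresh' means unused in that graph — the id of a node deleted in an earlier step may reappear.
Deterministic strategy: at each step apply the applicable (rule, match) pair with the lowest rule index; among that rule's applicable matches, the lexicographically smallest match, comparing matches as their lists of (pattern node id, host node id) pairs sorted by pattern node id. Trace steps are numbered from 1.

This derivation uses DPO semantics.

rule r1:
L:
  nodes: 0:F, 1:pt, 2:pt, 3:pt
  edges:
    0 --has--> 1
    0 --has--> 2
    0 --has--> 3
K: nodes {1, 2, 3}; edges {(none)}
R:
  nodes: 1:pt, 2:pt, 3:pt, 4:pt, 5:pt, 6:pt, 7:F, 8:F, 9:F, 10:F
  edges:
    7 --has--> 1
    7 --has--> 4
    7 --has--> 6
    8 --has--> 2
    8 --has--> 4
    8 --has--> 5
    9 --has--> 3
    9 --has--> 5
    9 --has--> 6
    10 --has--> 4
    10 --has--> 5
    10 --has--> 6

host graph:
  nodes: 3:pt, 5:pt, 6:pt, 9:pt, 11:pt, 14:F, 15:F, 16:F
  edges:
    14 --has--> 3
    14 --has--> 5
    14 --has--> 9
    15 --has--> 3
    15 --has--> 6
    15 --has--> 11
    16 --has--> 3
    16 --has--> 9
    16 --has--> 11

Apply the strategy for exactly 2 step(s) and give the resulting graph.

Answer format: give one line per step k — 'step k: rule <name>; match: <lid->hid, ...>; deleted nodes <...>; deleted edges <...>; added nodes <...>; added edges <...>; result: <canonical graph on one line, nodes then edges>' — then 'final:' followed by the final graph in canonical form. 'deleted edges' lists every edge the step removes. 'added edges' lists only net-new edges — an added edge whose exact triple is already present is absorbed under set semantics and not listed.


step 1: rule r1; match: 0->14, 1->3, 2->5, 3->9; deleted nodes 14; deleted edges (14,3,has); (14,5,has); (14,9,has); added nodes 17, 18, 19, 20, 21, 22, 23; added edges (20,3,has); (20,17,has); (20,19,has); (21,5,has); (21,17,has); (21,18,has); (22,9,has); (22,18,has); (22,19,has); (23,17,has); (23,18,has); (23,19,has); result: nodes: 3:pt, 5:pt, 6:pt, 9:pt, 11:pt, 15:F, 16:F, 17:pt, 18:pt, 19:pt, 20:F, 21:F, 22:F, 23:F edges: (15,3,has); (15,6,has); (15,11,has); (16,3,has); (16,9,has); (16,11,has); (20,3,has); (20,17,has); (20,19,has); (21,5,has); (21,17,has); (21,18,has); (22,9,has); (22,18,has); (22,19,has); (23,17,has); (23,18,has); (23,19,has)
step 2: rule r1; match: 0->15, 1->3, 2->6, 3->11; deleted nodes 15; deleted edges (15,3,has); (15,6,has); (15,11,has); added nodes 24, 25, 26, 27, 28, 29, 30; added edges (27,3,has); (27,24,has); (27,26,has); (28,6,has); (28,24,has); (28,25,has); (29,11,has); (29,25,has); (29,26,has); (30,24,has); (30,25,has); (30,26,has); result: nodes: 3:pt, 5:pt, 6:pt, 9:pt, 11:pt, 16:F, 17:pt, 18:pt, 19:pt, 20:F, 21:F, 22:F, 23:F, 24:pt, 25:pt, 26:pt, 27:F, 28:F, 29:F, 30:F edges: (16,3,has); (16,9,has); (16,11,has); (20,3,has); (20,17,has); (20,19,has); (21,5,has); (21,17,has); (21,18,has); (22,9,has); (22,18,has); (22,19,has); (23,17,has); (23,18,has); (23,19,has); (27,3,has); (27,24,has); (27,26,has); (28,6,has); (28,24,has); (28,25,has); (29,11,has); (29,25,has); (29,26,has); (30,24,has); (30,25,has); (30,26,has)
final:
nodes: 3:pt, 5:pt, 6:pt, 9:pt, 11:pt, 16:F, 17:pt, 18:pt, 19:pt, 20:F, 21:F, 22:F, 23:F, 24:pt, 25:pt, 26:pt, 27:F, 28:F, 29:F, 30:F
edges: (16,3,has); (16,9,has); (16,11,has); (20,3,has); (20,17,has); (20,19,has); (21,5,has); (21,17,has); (21,18,has); (22,9,has); (22,18,has); (22,19,has); (23,17,has); (23,18,has); (23,19,has); (27,3,has); (27,24,has); (27,26,has); (28,6,has); (28,24,has); (28,25,has); (29,11,has); (29,25,has); (29,26,has); (30,24,has); (30,25,has); (30,26,has)
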